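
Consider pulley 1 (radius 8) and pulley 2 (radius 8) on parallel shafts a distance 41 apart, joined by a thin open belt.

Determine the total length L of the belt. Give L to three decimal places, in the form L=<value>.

open belt: β = asin((r2−r1)/C) = asin(0/41) = 0.0000°
wrap1 = π − 2β = 180.0000°
wrap2 = π + 2β = 180.0000°
tangent length = C·cosβ = 41.0000
L = r1·wrap1 + r2·wrap2 + 2·C·cosβ = 8·3.1416 + 8·3.1416 + 2·41.0000 = 132.2655

L=132.265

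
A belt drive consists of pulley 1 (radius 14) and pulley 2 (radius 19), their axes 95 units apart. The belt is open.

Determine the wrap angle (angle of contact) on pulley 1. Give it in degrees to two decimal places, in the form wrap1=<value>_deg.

open belt: β = asin((r2−r1)/C) = asin(5/95) = 3.0170°
wrap1 = π − 2β = 173.9661°
wrap2 = π + 2β = 186.0339°

wrap1=173.97_deg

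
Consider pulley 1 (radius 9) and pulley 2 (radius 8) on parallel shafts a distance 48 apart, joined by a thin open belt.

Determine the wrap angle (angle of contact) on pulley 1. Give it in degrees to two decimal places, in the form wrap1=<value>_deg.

open belt: β = asin((r2−r1)/C) = asin(-1/48) = -1.1937°
wrap1 = π − 2β = 182.3875°
wrap2 = π + 2β = 177.6125°

wrap1=182.39_deg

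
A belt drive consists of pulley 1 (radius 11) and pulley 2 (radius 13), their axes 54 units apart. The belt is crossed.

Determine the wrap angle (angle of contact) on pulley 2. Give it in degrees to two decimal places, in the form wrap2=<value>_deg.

wrap2=232.78_deg

crossed belt: β = asin((r1+r2)/C) = asin(24/54) = 26.3878°
wrap1 = wrap2 = π + 2β = 232.7756°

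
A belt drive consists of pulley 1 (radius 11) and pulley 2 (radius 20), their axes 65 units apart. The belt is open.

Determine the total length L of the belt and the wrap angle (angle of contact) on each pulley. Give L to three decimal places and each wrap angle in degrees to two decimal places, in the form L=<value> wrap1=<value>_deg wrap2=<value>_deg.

L=228.638 wrap1=164.08_deg wrap2=195.92_deg

open belt: β = asin((r2−r1)/C) = asin(9/65) = 7.9588°
wrap1 = π − 2β = 164.0823°
wrap2 = π + 2β = 195.9177°
tangent length = C·cosβ = 64.3739
L = r1·wrap1 + r2·wrap2 + 2·C·cosβ = 11·2.8638 + 20·3.4194 + 2·64.3739 = 228.6375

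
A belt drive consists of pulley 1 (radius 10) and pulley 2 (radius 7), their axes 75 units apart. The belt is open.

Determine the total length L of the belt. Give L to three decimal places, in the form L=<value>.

open belt: β = asin((r2−r1)/C) = asin(-3/75) = -2.2924°
wrap1 = π − 2β = 184.5849°
wrap2 = π + 2β = 175.4151°
tangent length = C·cosβ = 74.9400
L = r1·wrap1 + r2·wrap2 + 2·C·cosβ = 10·3.2216 + 7·3.0616 + 2·74.9400 = 203.5271

L=203.527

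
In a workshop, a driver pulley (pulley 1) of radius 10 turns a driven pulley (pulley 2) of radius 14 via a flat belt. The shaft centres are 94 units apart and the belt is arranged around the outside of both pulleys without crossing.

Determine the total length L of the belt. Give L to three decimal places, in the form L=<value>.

open belt: β = asin((r2−r1)/C) = asin(4/94) = 2.4389°
wrap1 = π − 2β = 175.1223°
wrap2 = π + 2β = 184.8777°
tangent length = C·cosβ = 93.9149
L = r1·wrap1 + r2·wrap2 + 2·C·cosβ = 10·3.0565 + 14·3.2267 + 2·93.9149 = 263.5685

L=263.568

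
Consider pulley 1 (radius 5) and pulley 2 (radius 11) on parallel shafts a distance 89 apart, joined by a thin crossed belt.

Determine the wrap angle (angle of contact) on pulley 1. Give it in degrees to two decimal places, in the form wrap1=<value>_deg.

crossed belt: β = asin((r1+r2)/C) = asin(16/89) = 10.3567°
wrap1 = wrap2 = π + 2β = 200.7133°

wrap1=200.71_deg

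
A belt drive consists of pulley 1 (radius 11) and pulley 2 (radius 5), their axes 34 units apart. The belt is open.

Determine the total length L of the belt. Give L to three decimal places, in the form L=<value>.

open belt: β = asin((r2−r1)/C) = asin(-6/34) = -10.1642°
wrap1 = π − 2β = 200.3285°
wrap2 = π + 2β = 159.6715°
tangent length = C·cosβ = 33.4664
L = r1·wrap1 + r2·wrap2 + 2·C·cosβ = 11·3.4964 + 5·2.7868 + 2·33.4664 = 119.3271

L=119.327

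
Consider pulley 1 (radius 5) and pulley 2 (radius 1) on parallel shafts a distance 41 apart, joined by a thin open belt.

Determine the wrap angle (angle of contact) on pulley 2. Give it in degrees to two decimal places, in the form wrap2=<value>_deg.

wrap2=168.80_deg

open belt: β = asin((r2−r1)/C) = asin(-4/41) = -5.5987°
wrap1 = π − 2β = 191.1975°
wrap2 = π + 2β = 168.8025°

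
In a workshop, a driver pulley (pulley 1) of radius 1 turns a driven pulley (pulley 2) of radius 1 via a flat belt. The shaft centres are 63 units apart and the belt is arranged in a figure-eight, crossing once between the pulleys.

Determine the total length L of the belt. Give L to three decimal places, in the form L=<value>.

crossed belt: β = asin((r1+r2)/C) = asin(2/63) = 1.8192°
wrap1 = wrap2 = π + 2β = 183.6384°
tangent length = C·cosβ = 62.9682
L = (r1+r2)·wrap + 2·C·cosβ = 2·3.2051 + 2·62.9682 = 132.3467

L=132.347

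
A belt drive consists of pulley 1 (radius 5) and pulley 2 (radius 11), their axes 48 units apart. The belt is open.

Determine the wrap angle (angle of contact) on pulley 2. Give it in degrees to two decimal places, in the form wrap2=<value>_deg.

wrap2=194.36_deg

open belt: β = asin((r2−r1)/C) = asin(6/48) = 7.1808°
wrap1 = π − 2β = 165.6385°
wrap2 = π + 2β = 194.3615°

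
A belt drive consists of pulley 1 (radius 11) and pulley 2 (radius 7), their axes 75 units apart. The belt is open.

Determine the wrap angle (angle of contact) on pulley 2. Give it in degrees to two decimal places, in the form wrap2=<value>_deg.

wrap2=173.89_deg

open belt: β = asin((r2−r1)/C) = asin(-4/75) = -3.0572°
wrap1 = π − 2β = 186.1145°
wrap2 = π + 2β = 173.8855°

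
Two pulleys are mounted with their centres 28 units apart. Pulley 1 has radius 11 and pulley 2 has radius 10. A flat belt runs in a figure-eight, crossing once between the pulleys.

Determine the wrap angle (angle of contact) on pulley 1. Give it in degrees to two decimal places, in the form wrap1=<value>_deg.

crossed belt: β = asin((r1+r2)/C) = asin(21/28) = 48.5904°
wrap1 = wrap2 = π + 2β = 277.1808°

wrap1=277.18_deg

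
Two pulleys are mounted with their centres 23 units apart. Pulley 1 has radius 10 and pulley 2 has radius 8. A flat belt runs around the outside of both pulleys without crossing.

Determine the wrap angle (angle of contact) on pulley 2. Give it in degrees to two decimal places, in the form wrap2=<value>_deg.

open belt: β = asin((r2−r1)/C) = asin(-2/23) = -4.9885°
wrap1 = π − 2β = 189.9771°
wrap2 = π + 2β = 170.0229°

wrap2=170.02_deg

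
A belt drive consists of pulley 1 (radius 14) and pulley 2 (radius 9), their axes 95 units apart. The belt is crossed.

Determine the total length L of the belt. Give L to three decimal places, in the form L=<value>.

L=267.853

crossed belt: β = asin((r1+r2)/C) = asin(23/95) = 14.0108°
wrap1 = wrap2 = π + 2β = 208.0217°
tangent length = C·cosβ = 92.1737
L = (r1+r2)·wrap + 2·C·cosβ = 23·3.6307 + 2·92.1737 = 267.8527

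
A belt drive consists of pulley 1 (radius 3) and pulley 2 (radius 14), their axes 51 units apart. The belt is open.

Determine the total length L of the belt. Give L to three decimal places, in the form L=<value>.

open belt: β = asin((r2−r1)/C) = asin(11/51) = 12.4558°
wrap1 = π − 2β = 155.0884°
wrap2 = π + 2β = 204.9116°
tangent length = C·cosβ = 49.7996
L = r1·wrap1 + r2·wrap2 + 2·C·cosβ = 3·2.7068 + 14·3.5764 + 2·49.7996 = 157.7890

L=157.789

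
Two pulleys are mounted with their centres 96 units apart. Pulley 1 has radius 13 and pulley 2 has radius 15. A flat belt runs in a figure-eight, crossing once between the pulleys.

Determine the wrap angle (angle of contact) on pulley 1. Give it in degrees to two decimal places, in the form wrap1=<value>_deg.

crossed belt: β = asin((r1+r2)/C) = asin(28/96) = 16.9578°
wrap1 = wrap2 = π + 2β = 213.9155°

wrap1=213.92_deg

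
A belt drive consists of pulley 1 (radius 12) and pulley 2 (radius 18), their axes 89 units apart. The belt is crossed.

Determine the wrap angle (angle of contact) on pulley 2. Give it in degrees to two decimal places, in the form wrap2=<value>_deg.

wrap2=219.40_deg

crossed belt: β = asin((r1+r2)/C) = asin(30/89) = 19.6990°
wrap1 = wrap2 = π + 2β = 219.3980°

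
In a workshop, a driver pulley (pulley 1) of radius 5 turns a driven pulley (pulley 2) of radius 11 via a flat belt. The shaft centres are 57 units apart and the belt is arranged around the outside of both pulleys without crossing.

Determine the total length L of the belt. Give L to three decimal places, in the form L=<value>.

open belt: β = asin((r2−r1)/C) = asin(6/57) = 6.0423°
wrap1 = π − 2β = 167.9153°
wrap2 = π + 2β = 192.0847°
tangent length = C·cosβ = 56.6833
L = r1·wrap1 + r2·wrap2 + 2·C·cosβ = 5·2.9307 + 11·3.3525 + 2·56.6833 = 164.8976

L=164.898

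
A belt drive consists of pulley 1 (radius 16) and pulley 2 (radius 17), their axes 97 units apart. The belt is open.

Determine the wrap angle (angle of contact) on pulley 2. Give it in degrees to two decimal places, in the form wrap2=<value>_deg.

open belt: β = asin((r2−r1)/C) = asin(1/97) = 0.5907°
wrap1 = π − 2β = 178.8186°
wrap2 = π + 2β = 181.1814°

wrap2=181.18_deg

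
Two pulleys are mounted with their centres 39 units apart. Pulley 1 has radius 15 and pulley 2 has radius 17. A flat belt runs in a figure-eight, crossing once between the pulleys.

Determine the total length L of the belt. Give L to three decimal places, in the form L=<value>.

crossed belt: β = asin((r1+r2)/C) = asin(32/39) = 55.1362°
wrap1 = wrap2 = π + 2β = 290.2723°
tangent length = C·cosβ = 22.2935
L = (r1+r2)·wrap + 2·C·cosβ = 32·5.0662 + 2·22.2935 = 206.7056

L=206.706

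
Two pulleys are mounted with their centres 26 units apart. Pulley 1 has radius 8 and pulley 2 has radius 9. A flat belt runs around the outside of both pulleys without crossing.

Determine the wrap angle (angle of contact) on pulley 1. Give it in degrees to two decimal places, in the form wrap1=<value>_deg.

open belt: β = asin((r2−r1)/C) = asin(1/26) = 2.2042°
wrap1 = π − 2β = 175.5915°
wrap2 = π + 2β = 184.4085°

wrap1=175.59_deg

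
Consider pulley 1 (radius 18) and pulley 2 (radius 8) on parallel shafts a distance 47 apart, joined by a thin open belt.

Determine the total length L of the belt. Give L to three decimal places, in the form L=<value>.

open belt: β = asin((r2−r1)/C) = asin(-10/47) = -12.2845°
wrap1 = π − 2β = 204.5690°
wrap2 = π + 2β = 155.4310°
tangent length = C·cosβ = 45.9239
L = r1·wrap1 + r2·wrap2 + 2·C·cosβ = 18·3.5704 + 8·2.7128 + 2·45.9239 = 177.8172

L=177.817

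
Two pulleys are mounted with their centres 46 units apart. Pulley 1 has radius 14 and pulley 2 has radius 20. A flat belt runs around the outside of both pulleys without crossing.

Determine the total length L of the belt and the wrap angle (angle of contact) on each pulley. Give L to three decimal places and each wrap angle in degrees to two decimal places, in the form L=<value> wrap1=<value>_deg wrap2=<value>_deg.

open belt: β = asin((r2−r1)/C) = asin(6/46) = 7.4947°
wrap1 = π − 2β = 165.0106°
wrap2 = π + 2β = 194.9894°
tangent length = C·cosβ = 45.6070
L = r1·wrap1 + r2·wrap2 + 2·C·cosβ = 14·2.8800 + 20·3.4032 + 2·45.6070 = 199.5979

L=199.598 wrap1=165.01_deg wrap2=194.99_deg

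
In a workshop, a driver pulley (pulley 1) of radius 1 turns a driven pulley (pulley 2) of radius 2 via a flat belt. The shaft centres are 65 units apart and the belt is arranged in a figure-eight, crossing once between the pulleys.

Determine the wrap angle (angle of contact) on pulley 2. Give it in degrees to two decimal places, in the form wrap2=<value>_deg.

wrap2=185.29_deg

crossed belt: β = asin((r1+r2)/C) = asin(3/65) = 2.6454°
wrap1 = wrap2 = π + 2β = 185.2907°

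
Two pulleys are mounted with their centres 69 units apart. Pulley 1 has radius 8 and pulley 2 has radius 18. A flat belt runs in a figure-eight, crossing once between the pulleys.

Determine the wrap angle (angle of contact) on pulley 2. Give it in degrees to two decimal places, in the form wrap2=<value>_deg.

wrap2=224.27_deg

crossed belt: β = asin((r1+r2)/C) = asin(26/69) = 22.1363°
wrap1 = wrap2 = π + 2β = 224.2726°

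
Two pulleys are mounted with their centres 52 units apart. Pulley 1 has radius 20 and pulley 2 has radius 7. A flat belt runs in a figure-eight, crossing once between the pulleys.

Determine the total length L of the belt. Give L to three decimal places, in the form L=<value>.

crossed belt: β = asin((r1+r2)/C) = asin(27/52) = 31.2807°
wrap1 = wrap2 = π + 2β = 242.5613°
tangent length = C·cosβ = 44.4410
L = (r1+r2)·wrap + 2·C·cosβ = 27·4.2335 + 2·44.4410 = 203.1863

L=203.186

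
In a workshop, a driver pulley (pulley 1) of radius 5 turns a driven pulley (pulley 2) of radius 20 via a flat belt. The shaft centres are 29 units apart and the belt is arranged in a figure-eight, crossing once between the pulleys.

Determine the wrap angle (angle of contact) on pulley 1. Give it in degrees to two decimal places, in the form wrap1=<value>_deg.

wrap1=299.10_deg

crossed belt: β = asin((r1+r2)/C) = asin(25/29) = 59.5497°
wrap1 = wrap2 = π + 2β = 299.0994°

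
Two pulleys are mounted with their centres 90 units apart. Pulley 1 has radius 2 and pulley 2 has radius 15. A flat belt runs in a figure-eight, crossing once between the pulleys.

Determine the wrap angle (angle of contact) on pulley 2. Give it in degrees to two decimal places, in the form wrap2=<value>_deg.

crossed belt: β = asin((r1+r2)/C) = asin(17/90) = 10.8879°
wrap1 = wrap2 = π + 2β = 201.7759°

wrap2=201.78_deg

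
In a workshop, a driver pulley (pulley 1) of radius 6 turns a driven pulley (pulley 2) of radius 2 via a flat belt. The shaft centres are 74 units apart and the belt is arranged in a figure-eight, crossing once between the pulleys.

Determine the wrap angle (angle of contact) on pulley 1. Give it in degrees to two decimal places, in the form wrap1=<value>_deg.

crossed belt: β = asin((r1+r2)/C) = asin(8/74) = 6.2063°
wrap1 = wrap2 = π + 2β = 192.4125°

wrap1=192.41_deg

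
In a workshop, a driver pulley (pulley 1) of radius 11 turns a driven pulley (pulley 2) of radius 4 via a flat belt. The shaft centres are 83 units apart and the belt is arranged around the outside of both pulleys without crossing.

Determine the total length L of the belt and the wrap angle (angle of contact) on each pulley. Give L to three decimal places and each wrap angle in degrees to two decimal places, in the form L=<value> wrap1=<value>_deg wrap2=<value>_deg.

L=213.715 wrap1=189.68_deg wrap2=170.32_deg

open belt: β = asin((r2−r1)/C) = asin(-7/83) = -4.8379°
wrap1 = π − 2β = 189.6758°
wrap2 = π + 2β = 170.3242°
tangent length = C·cosβ = 82.7043
L = r1·wrap1 + r2·wrap2 + 2·C·cosβ = 11·3.3105 + 4·2.9727 + 2·82.7043 = 213.7146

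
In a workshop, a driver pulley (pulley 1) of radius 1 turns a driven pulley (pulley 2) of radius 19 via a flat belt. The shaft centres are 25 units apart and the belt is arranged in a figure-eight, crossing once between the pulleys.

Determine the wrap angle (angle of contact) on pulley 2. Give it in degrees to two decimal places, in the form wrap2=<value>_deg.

wrap2=286.26_deg

crossed belt: β = asin((r1+r2)/C) = asin(20/25) = 53.1301°
wrap1 = wrap2 = π + 2β = 286.2602°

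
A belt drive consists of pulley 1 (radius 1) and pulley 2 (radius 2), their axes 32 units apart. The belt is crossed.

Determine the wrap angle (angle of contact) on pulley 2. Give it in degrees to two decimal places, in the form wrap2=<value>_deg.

crossed belt: β = asin((r1+r2)/C) = asin(3/32) = 5.3794°
wrap1 = wrap2 = π + 2β = 190.7588°

wrap2=190.76_deg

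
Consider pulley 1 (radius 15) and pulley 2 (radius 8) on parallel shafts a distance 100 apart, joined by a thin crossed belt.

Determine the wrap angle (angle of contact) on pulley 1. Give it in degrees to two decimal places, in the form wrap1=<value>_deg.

wrap1=206.59_deg

crossed belt: β = asin((r1+r2)/C) = asin(23/100) = 13.2971°
wrap1 = wrap2 = π + 2β = 206.5941°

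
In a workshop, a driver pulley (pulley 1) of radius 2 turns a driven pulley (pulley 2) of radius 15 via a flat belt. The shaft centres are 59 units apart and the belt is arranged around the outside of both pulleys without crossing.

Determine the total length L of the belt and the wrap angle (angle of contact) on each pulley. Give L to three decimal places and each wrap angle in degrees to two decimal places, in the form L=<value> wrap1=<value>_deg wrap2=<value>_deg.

open belt: β = asin((r2−r1)/C) = asin(13/59) = 12.7289°
wrap1 = π − 2β = 154.5421°
wrap2 = π + 2β = 205.4579°
tangent length = C·cosβ = 57.5500
L = r1·wrap1 + r2·wrap2 + 2·C·cosβ = 2·2.6973 + 15·3.5859 + 2·57.5500 = 174.2832

L=174.283 wrap1=154.54_deg wrap2=205.46_deg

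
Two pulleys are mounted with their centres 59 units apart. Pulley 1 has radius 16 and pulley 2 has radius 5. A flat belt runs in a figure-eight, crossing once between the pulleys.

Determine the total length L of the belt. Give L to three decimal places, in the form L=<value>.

L=191.530

crossed belt: β = asin((r1+r2)/C) = asin(21/59) = 20.8506°
wrap1 = wrap2 = π + 2β = 221.7012°
tangent length = C·cosβ = 55.1362
L = (r1+r2)·wrap + 2·C·cosβ = 21·3.8694 + 2·55.1362 = 191.5301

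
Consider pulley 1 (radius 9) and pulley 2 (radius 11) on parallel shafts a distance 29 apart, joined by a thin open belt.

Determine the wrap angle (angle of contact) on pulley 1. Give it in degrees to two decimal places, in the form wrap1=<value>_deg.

open belt: β = asin((r2−r1)/C) = asin(2/29) = 3.9546°
wrap1 = π − 2β = 172.0909°
wrap2 = π + 2β = 187.9091°

wrap1=172.09_deg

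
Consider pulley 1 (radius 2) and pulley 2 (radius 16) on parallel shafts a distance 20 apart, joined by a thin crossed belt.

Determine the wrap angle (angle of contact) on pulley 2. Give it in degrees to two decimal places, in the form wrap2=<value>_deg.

crossed belt: β = asin((r1+r2)/C) = asin(18/20) = 64.1581°
wrap1 = wrap2 = π + 2β = 308.3161°

wrap2=308.32_deg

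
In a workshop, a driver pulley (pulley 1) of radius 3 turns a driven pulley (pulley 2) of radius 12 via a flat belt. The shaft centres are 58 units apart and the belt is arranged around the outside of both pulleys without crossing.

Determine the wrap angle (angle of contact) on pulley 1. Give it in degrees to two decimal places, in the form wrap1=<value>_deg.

wrap1=162.15_deg

open belt: β = asin((r2−r1)/C) = asin(9/58) = 8.9268°
wrap1 = π − 2β = 162.1464°
wrap2 = π + 2β = 197.8536°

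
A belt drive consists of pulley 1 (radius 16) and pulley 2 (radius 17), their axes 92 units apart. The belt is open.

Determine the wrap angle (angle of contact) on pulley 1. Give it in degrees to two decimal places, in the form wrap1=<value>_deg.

wrap1=178.75_deg

open belt: β = asin((r2−r1)/C) = asin(1/92) = 0.6228°
wrap1 = π − 2β = 178.7544°
wrap2 = π + 2β = 181.2456°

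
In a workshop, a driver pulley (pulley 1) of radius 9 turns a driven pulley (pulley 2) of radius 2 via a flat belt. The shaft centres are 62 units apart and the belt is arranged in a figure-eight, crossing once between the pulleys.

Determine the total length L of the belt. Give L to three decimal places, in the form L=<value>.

L=160.514

crossed belt: β = asin((r1+r2)/C) = asin(11/62) = 10.2195°
wrap1 = wrap2 = π + 2β = 200.4390°
tangent length = C·cosβ = 61.0164
L = (r1+r2)·wrap + 2·C·cosβ = 11·3.4983 + 2·61.0164 = 160.5143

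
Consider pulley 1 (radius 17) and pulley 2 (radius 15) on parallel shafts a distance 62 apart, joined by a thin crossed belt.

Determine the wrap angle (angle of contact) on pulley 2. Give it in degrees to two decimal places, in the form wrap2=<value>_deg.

wrap2=242.15_deg

crossed belt: β = asin((r1+r2)/C) = asin(32/62) = 31.0730°
wrap1 = wrap2 = π + 2β = 242.1459°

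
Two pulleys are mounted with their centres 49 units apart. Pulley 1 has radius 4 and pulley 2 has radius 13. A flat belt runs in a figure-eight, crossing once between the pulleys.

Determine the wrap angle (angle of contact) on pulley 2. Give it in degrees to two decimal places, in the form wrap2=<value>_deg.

wrap2=220.60_deg

crossed belt: β = asin((r1+r2)/C) = asin(17/49) = 20.3002°
wrap1 = wrap2 = π + 2β = 220.6004°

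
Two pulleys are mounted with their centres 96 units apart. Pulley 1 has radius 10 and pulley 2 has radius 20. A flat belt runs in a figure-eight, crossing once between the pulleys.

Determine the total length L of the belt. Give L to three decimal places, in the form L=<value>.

L=295.701

crossed belt: β = asin((r1+r2)/C) = asin(30/96) = 18.2100°
wrap1 = wrap2 = π + 2β = 216.4199°
tangent length = C·cosβ = 91.1921
L = (r1+r2)·wrap + 2·C·cosβ = 30·3.7772 + 2·91.1921 = 295.7014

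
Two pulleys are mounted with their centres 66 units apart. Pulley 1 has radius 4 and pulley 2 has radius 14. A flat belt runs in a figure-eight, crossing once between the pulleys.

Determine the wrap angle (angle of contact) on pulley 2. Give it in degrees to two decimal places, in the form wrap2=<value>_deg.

wrap2=211.65_deg

crossed belt: β = asin((r1+r2)/C) = asin(18/66) = 15.8266°
wrap1 = wrap2 = π + 2β = 211.6532°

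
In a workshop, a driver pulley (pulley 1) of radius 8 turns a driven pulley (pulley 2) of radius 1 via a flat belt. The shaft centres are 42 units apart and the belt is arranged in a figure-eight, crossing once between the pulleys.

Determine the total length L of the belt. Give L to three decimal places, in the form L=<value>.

crossed belt: β = asin((r1+r2)/C) = asin(9/42) = 12.3736°
wrap1 = wrap2 = π + 2β = 204.7473°
tangent length = C·cosβ = 41.0244
L = (r1+r2)·wrap + 2·C·cosβ = 9·3.5735 + 2·41.0244 = 114.2104

L=114.210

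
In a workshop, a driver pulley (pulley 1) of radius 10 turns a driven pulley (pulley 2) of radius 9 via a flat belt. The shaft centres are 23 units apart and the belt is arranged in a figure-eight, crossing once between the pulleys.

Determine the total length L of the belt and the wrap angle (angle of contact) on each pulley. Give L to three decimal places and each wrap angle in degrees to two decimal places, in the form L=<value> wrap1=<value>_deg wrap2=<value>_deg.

L=122.554 wrap1=291.40_deg wrap2=291.40_deg

crossed belt: β = asin((r1+r2)/C) = asin(19/23) = 55.6988°
wrap1 = wrap2 = π + 2β = 291.3977°
tangent length = C·cosβ = 12.9615
L = (r1+r2)·wrap + 2·C·cosβ = 19·5.0858 + 2·12.9615 = 122.5541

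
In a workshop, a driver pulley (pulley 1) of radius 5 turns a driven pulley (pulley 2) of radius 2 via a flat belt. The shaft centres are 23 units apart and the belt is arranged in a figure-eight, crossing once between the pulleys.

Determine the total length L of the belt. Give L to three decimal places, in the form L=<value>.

L=70.139

crossed belt: β = asin((r1+r2)/C) = asin(7/23) = 17.7189°
wrap1 = wrap2 = π + 2β = 215.4379°
tangent length = C·cosβ = 21.9089
L = (r1+r2)·wrap + 2·C·cosβ = 7·3.7601 + 2·21.9089 = 70.1385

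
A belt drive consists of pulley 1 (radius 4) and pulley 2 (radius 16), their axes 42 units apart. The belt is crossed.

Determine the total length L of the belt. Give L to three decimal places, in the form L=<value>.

crossed belt: β = asin((r1+r2)/C) = asin(20/42) = 28.4369°
wrap1 = wrap2 = π + 2β = 236.8738°
tangent length = C·cosβ = 36.9324
L = (r1+r2)·wrap + 2·C·cosβ = 20·4.1342 + 2·36.9324 = 156.5493

L=156.549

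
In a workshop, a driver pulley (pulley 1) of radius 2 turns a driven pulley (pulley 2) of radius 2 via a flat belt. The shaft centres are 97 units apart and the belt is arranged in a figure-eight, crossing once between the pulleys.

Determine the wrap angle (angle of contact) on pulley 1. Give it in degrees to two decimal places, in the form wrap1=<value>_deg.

crossed belt: β = asin((r1+r2)/C) = asin(4/97) = 2.3634°
wrap1 = wrap2 = π + 2β = 184.7268°

wrap1=184.73_deg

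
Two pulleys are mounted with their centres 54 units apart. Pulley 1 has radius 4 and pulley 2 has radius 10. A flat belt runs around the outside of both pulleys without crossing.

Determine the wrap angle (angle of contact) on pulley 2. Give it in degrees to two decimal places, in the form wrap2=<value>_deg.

wrap2=192.76_deg

open belt: β = asin((r2−r1)/C) = asin(6/54) = 6.3794°
wrap1 = π − 2β = 167.2413°
wrap2 = π + 2β = 192.7587°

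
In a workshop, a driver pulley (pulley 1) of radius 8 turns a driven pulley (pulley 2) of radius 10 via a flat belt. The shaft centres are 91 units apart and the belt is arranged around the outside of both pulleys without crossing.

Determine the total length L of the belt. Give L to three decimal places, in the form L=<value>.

open belt: β = asin((r2−r1)/C) = asin(2/91) = 1.2593°
wrap1 = π − 2β = 177.4813°
wrap2 = π + 2β = 182.5187°
tangent length = C·cosβ = 90.9780
L = r1·wrap1 + r2·wrap2 + 2·C·cosβ = 8·3.0976 + 10·3.1856 + 2·90.9780 = 238.5926

L=238.593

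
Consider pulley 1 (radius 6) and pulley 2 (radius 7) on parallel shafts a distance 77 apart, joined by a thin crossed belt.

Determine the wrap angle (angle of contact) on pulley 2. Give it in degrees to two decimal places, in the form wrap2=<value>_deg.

crossed belt: β = asin((r1+r2)/C) = asin(13/77) = 9.7199°
wrap1 = wrap2 = π + 2β = 199.4397°

wrap2=199.44_deg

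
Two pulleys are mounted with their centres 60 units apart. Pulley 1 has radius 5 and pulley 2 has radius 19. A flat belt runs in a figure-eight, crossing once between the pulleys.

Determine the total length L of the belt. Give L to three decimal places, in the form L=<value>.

L=205.133

crossed belt: β = asin((r1+r2)/C) = asin(24/60) = 23.5782°
wrap1 = wrap2 = π + 2β = 227.1564°
tangent length = C·cosβ = 54.9909
L = (r1+r2)·wrap + 2·C·cosβ = 24·3.9646 + 2·54.9909 = 205.1328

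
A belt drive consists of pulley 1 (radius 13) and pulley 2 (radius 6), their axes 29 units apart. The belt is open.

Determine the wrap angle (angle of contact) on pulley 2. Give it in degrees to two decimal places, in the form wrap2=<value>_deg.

wrap2=152.06_deg

open belt: β = asin((r2−r1)/C) = asin(-7/29) = -13.9680°
wrap1 = π − 2β = 207.9359°
wrap2 = π + 2β = 152.0641°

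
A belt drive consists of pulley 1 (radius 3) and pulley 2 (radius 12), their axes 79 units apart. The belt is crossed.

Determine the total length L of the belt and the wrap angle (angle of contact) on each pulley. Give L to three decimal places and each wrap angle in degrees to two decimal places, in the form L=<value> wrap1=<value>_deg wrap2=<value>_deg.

crossed belt: β = asin((r1+r2)/C) = asin(15/79) = 10.9454°
wrap1 = wrap2 = π + 2β = 201.8908°
tangent length = C·cosβ = 77.5629
L = (r1+r2)·wrap + 2·C·cosβ = 15·3.5237 + 2·77.5629 = 207.9806

L=207.981 wrap1=201.89_deg wrap2=201.89_deg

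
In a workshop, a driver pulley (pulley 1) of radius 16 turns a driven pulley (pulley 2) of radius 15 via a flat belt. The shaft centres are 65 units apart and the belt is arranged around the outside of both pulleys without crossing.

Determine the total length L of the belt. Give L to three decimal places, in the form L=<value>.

open belt: β = asin((r2−r1)/C) = asin(-1/65) = -0.8815°
wrap1 = π − 2β = 181.7630°
wrap2 = π + 2β = 178.2370°
tangent length = C·cosβ = 64.9923
L = r1·wrap1 + r2·wrap2 + 2·C·cosβ = 16·3.1724 + 15·3.1108 + 2·64.9923 = 227.4048

L=227.405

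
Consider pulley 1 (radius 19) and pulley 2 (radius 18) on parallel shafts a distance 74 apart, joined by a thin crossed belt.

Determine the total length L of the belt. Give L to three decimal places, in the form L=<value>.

crossed belt: β = asin((r1+r2)/C) = asin(37/74) = 30.0000°
wrap1 = wrap2 = π + 2β = 240.0000°
tangent length = C·cosβ = 64.0859
L = (r1+r2)·wrap + 2·C·cosβ = 37·4.1888 + 2·64.0859 = 283.1570

L=283.157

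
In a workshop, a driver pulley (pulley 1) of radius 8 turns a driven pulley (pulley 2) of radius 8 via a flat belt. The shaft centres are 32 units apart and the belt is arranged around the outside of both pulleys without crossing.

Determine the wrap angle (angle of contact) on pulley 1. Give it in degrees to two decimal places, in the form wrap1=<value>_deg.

wrap1=180.00_deg

open belt: β = asin((r2−r1)/C) = asin(0/32) = 0.0000°
wrap1 = π − 2β = 180.0000°
wrap2 = π + 2β = 180.0000°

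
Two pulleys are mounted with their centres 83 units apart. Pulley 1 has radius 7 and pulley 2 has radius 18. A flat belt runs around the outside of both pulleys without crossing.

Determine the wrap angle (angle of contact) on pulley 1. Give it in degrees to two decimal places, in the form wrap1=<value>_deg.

wrap1=164.77_deg

open belt: β = asin((r2−r1)/C) = asin(11/83) = 7.6158°
wrap1 = π − 2β = 164.7684°
wrap2 = π + 2β = 195.2316°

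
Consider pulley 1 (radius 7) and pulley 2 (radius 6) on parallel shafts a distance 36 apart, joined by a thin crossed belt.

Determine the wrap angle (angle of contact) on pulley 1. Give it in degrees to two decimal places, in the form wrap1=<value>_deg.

wrap1=222.34_deg

crossed belt: β = asin((r1+r2)/C) = asin(13/36) = 21.1684°
wrap1 = wrap2 = π + 2β = 222.3369°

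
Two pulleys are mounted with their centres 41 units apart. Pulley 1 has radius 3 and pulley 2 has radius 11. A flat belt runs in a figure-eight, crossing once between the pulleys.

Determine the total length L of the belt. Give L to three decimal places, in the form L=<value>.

crossed belt: β = asin((r1+r2)/C) = asin(14/41) = 19.9661°
wrap1 = wrap2 = π + 2β = 219.9321°
tangent length = C·cosβ = 38.5357
L = (r1+r2)·wrap + 2·C·cosβ = 14·3.8385 + 2·38.5357 = 130.8109

L=130.811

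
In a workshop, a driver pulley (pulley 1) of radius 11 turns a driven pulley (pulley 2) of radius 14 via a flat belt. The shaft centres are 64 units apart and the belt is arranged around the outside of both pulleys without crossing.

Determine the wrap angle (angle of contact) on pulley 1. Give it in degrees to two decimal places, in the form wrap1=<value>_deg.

open belt: β = asin((r2−r1)/C) = asin(3/64) = 2.6867°
wrap1 = π − 2β = 174.6266°
wrap2 = π + 2β = 185.3734°

wrap1=174.63_deg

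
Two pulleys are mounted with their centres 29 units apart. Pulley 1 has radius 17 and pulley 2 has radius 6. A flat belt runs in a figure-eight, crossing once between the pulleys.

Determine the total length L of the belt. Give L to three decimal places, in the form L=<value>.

crossed belt: β = asin((r1+r2)/C) = asin(23/29) = 52.4765°
wrap1 = wrap2 = π + 2β = 284.9530°
tangent length = C·cosβ = 17.6635
L = (r1+r2)·wrap + 2·C·cosβ = 23·4.9734 + 2·17.6635 = 149.7145

L=149.714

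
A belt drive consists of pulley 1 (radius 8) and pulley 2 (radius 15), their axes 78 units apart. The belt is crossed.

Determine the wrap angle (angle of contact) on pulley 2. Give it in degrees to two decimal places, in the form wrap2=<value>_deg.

wrap2=214.30_deg

crossed belt: β = asin((r1+r2)/C) = asin(23/78) = 17.1498°
wrap1 = wrap2 = π + 2β = 214.2997°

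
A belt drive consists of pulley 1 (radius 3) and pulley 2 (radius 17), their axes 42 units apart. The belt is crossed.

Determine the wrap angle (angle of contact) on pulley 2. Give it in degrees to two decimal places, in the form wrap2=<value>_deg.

crossed belt: β = asin((r1+r2)/C) = asin(20/42) = 28.4369°
wrap1 = wrap2 = π + 2β = 236.8738°

wrap2=236.87_deg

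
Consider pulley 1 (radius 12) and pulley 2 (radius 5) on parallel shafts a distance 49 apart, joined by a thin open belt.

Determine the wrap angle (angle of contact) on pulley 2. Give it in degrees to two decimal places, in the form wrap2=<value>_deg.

open belt: β = asin((r2−r1)/C) = asin(-7/49) = -8.2132°
wrap1 = π − 2β = 196.4264°
wrap2 = π + 2β = 163.5736°

wrap2=163.57_deg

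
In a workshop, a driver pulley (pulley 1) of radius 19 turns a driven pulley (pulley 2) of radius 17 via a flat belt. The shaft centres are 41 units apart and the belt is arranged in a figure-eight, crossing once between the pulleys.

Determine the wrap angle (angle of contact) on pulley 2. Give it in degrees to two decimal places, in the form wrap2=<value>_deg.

wrap2=302.82_deg

crossed belt: β = asin((r1+r2)/C) = asin(36/41) = 61.4079°
wrap1 = wrap2 = π + 2β = 302.8158°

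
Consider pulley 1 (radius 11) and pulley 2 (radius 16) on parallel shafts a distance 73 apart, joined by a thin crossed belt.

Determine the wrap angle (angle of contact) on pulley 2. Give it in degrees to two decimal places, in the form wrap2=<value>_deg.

crossed belt: β = asin((r1+r2)/C) = asin(27/73) = 21.7072°
wrap1 = wrap2 = π + 2β = 223.4143°

wrap2=223.41_deg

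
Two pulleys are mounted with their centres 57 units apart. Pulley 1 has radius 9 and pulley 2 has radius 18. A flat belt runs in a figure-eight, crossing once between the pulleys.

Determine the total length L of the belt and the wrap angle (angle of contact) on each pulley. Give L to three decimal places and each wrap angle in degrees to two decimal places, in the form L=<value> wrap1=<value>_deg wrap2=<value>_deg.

L=211.870 wrap1=236.55_deg wrap2=236.55_deg

crossed belt: β = asin((r1+r2)/C) = asin(27/57) = 28.2737°
wrap1 = wrap2 = π + 2β = 236.5474°
tangent length = C·cosβ = 50.1996
L = (r1+r2)·wrap + 2·C·cosβ = 27·4.1285 + 2·50.1996 = 211.8696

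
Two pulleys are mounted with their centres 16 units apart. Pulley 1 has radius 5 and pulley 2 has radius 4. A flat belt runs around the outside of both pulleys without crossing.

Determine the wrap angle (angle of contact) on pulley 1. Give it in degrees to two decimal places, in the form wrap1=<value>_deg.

wrap1=187.17_deg

open belt: β = asin((r2−r1)/C) = asin(-1/16) = -3.5833°
wrap1 = π − 2β = 187.1666°
wrap2 = π + 2β = 172.8334°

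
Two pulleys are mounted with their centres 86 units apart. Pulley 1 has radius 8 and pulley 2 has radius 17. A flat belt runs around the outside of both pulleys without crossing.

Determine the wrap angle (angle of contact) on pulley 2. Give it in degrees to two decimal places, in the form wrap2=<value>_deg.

open belt: β = asin((r2−r1)/C) = asin(9/86) = 6.0071°
wrap1 = π − 2β = 167.9859°
wrap2 = π + 2β = 192.0141°

wrap2=192.01_deg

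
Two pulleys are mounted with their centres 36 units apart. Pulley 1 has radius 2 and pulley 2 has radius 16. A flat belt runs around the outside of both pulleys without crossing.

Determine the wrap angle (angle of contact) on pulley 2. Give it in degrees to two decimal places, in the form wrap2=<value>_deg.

open belt: β = asin((r2−r1)/C) = asin(14/36) = 22.8854°
wrap1 = π − 2β = 134.2292°
wrap2 = π + 2β = 225.7708°

wrap2=225.77_deg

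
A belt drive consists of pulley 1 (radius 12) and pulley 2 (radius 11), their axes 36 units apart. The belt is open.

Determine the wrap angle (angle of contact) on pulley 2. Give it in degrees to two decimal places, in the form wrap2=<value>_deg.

open belt: β = asin((r2−r1)/C) = asin(-1/36) = -1.5918°
wrap1 = π − 2β = 183.1835°
wrap2 = π + 2β = 176.8165°

wrap2=176.82_deg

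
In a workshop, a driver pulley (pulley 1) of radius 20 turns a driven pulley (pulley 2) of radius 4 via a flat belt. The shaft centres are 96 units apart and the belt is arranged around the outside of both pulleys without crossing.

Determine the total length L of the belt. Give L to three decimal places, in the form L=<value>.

L=270.071

open belt: β = asin((r2−r1)/C) = asin(-16/96) = -9.5941°
wrap1 = π − 2β = 199.1881°
wrap2 = π + 2β = 160.8119°
tangent length = C·cosβ = 94.6573
L = r1·wrap1 + r2·wrap2 + 2·C·cosβ = 20·3.4765 + 4·2.8067 + 2·94.6573 = 270.0711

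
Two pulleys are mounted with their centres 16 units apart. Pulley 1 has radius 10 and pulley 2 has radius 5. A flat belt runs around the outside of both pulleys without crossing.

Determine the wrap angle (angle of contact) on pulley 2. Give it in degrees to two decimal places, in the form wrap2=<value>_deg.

open belt: β = asin((r2−r1)/C) = asin(-5/16) = -18.2100°
wrap1 = π − 2β = 216.4199°
wrap2 = π + 2β = 143.5801°

wrap2=143.58_deg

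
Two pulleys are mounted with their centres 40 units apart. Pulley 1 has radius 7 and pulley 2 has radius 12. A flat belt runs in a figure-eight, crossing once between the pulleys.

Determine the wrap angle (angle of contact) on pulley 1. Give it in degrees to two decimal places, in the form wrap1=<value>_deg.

wrap1=236.72_deg

crossed belt: β = asin((r1+r2)/C) = asin(19/40) = 28.3594°
wrap1 = wrap2 = π + 2β = 236.7187°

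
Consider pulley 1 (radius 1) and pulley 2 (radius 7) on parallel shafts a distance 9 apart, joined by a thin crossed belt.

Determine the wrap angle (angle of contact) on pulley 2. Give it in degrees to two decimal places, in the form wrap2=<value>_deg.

wrap2=305.47_deg

crossed belt: β = asin((r1+r2)/C) = asin(8/9) = 62.7340°
wrap1 = wrap2 = π + 2β = 305.4679°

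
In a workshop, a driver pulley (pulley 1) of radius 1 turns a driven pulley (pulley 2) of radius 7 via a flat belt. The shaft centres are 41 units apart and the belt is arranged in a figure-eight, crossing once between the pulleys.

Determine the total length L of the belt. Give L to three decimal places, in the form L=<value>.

crossed belt: β = asin((r1+r2)/C) = asin(8/41) = 11.2518°
wrap1 = wrap2 = π + 2β = 202.5037°
tangent length = C·cosβ = 40.2119
L = (r1+r2)·wrap + 2·C·cosβ = 8·3.5344 + 2·40.2119 = 108.6987

L=108.699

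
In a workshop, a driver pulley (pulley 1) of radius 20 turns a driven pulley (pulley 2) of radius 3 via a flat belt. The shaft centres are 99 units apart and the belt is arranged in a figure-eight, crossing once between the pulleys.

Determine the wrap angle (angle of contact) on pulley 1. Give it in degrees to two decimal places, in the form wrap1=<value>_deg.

wrap1=206.87_deg

crossed belt: β = asin((r1+r2)/C) = asin(23/99) = 13.4339°
wrap1 = wrap2 = π + 2β = 206.8678°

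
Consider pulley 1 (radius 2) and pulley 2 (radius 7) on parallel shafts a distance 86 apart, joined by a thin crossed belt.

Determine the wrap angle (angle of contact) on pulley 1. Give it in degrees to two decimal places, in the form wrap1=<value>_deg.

wrap1=192.01_deg

crossed belt: β = asin((r1+r2)/C) = asin(9/86) = 6.0071°
wrap1 = wrap2 = π + 2β = 192.0141°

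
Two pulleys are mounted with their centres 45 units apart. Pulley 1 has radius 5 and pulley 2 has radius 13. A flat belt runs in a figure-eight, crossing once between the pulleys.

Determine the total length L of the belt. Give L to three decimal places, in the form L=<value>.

L=153.850

crossed belt: β = asin((r1+r2)/C) = asin(18/45) = 23.5782°
wrap1 = wrap2 = π + 2β = 227.1564°
tangent length = C·cosβ = 41.2432
L = (r1+r2)·wrap + 2·C·cosβ = 18·3.9646 + 2·41.2432 = 153.8496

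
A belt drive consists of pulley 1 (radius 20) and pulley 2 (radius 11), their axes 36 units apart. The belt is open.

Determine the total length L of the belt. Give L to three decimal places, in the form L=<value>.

L=171.651

open belt: β = asin((r2−r1)/C) = asin(-9/36) = -14.4775°
wrap1 = π − 2β = 208.9550°
wrap2 = π + 2β = 151.0450°
tangent length = C·cosβ = 34.8569
L = r1·wrap1 + r2·wrap2 + 2·C·cosβ = 20·3.6470 + 11·2.6362 + 2·34.8569 = 171.6513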